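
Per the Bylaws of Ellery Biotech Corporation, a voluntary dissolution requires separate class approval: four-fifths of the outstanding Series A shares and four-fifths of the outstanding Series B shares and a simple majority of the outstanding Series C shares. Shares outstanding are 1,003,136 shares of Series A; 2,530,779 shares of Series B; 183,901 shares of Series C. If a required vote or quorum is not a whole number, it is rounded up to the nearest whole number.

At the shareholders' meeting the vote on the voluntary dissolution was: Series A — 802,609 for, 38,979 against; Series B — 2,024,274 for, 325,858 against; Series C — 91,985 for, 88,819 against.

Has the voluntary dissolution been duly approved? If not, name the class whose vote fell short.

Not approved — the Series B shares did not give the required vote.

Series A: 4/5 of 1003136 = 802508.80, rounded up to 802509; 802,509 required, 802,609 in favor — approved.
Series B: 4/5 of 2530779 = 2024623.20, rounded up to 2024624; 2,024,624 required, 2,024,274 in favor — not approved.
Series C: a majority of 183901 is 91951; 91,951 required, 91,985 in favor — approved.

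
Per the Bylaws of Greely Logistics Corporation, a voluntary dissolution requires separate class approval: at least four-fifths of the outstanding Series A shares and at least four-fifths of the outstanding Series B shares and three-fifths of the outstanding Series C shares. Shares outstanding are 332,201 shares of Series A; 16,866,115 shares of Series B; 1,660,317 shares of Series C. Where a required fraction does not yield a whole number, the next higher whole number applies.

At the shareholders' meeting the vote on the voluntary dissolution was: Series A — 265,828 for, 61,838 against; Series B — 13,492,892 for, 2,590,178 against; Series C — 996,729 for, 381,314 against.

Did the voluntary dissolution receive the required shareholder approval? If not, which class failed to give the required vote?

Series A: 4/5 of 332201 = 265760.80, rounded up to 265761; 265,761 required, 265,828 in favor — approved.
Series B: 4/5 of 16866115 = 13492892; 13,492,892 required, 13,492,892 in favor — approved.
Series C: 3/5 of 1660317 = 996190.20, rounded up to 996191; 996,191 required, 996,729 in favor — approved.

Approved — every class gave the required vote.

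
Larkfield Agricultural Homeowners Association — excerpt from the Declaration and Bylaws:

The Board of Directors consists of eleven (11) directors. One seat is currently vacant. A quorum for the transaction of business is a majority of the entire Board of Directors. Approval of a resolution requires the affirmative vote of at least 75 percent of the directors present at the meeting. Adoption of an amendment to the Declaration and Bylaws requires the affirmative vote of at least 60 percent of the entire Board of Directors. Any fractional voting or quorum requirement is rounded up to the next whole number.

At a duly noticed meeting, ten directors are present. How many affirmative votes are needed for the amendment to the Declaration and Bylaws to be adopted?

The amendment to the Declaration and Bylaws requires three-fifths of the entire Board of Directors (11).
3/5 of 11 = 6.60, rounded up to 7.

7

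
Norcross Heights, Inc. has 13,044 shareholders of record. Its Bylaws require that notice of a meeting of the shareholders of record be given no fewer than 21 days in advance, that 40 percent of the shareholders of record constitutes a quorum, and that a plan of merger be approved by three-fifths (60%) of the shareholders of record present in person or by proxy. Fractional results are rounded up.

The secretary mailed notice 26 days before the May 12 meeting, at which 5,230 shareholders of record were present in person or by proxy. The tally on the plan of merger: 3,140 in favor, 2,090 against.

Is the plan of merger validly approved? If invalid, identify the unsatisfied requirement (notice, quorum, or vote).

Valid — all requirements satisfied.

Notice: 26 days given; 21 required. Satisfied.
Quorum: 40% of 13,044 = 5,217.60, rounded up to 5,218; 5,230 present. Satisfied.
Vote: requires three-fifths of those present (5,230); 3/5 of 5230 = 3138, so 3,138 needed; 3,140 in favor. Satisfied.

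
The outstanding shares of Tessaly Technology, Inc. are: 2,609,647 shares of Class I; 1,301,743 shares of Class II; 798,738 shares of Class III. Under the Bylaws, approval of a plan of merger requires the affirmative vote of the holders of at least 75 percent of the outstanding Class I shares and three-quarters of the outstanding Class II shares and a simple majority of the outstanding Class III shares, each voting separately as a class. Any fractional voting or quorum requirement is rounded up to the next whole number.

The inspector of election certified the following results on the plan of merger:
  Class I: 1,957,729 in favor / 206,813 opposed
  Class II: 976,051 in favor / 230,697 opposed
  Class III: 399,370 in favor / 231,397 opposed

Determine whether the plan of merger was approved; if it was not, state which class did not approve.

Not approved — the Class II shares did not give the required vote.

Class I: 3/4 of 2609647 = 1957235.25, rounded up to 1957236; 1,957,236 required, 1,957,729 in favor — approved.
Class II: 3/4 of 1301743 = 976307.25, rounded up to 976308; 976,308 required, 976,051 in favor — not approved.
Class III: a majority of 798738 is 399370; 399,370 required, 399,370 in favor — approved.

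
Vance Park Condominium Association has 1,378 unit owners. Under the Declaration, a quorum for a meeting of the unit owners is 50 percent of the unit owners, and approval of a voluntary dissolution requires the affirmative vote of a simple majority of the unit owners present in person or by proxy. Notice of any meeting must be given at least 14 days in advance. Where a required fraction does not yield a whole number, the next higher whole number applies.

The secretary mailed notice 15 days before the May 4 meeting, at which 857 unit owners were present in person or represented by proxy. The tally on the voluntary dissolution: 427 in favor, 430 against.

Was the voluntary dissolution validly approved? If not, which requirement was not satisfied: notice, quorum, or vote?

Notice: 15 days given; 14 required. Satisfied.
Quorum: 50% of 1,378 = 689; 857 present. Satisfied.
Vote: requires a majority of those present (857); a majority of 857 is 429, so 429 needed; 427 in favor. Not satisfied.

Invalid — vote requirement not satisfied.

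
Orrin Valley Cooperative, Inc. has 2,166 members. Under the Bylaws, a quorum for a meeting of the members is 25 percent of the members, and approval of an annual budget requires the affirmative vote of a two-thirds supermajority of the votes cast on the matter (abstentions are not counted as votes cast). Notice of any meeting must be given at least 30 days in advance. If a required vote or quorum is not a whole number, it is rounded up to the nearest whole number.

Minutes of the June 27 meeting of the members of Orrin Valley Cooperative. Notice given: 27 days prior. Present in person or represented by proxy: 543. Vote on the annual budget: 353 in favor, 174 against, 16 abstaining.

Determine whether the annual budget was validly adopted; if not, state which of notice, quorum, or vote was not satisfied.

Notice: 27 days given; 30 required. Not satisfied.
Quorum: 25% of 2,166 = 541.50, rounded up to 542; 543 present. Satisfied.
Vote: requires two-thirds of the votes cast (543 − 16 abstaining = 527); 2/3 of 527 = 351.33, rounded up to 352, so 352 needed; 353 in favor. Satisfied.

Invalid — notice requirement not satisfied.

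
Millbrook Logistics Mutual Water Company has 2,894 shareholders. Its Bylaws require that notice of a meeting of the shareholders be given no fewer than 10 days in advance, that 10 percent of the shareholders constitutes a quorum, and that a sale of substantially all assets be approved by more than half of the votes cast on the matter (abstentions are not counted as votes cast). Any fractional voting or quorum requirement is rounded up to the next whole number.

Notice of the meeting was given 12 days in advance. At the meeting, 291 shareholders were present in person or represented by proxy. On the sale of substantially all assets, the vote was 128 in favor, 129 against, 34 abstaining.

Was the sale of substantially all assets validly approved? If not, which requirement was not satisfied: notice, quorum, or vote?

Notice: 12 days given; 10 required. Satisfied.
Quorum: 10% of 2,894 = 289.40, rounded up to 290; 291 present. Satisfied.
Vote: requires a majority of the votes cast (291 − 34 abstaining = 257); a majority of 257 is 129, so 129 needed; 128 in favor. Not satisfied.

Invalid — vote requirement not satisfied.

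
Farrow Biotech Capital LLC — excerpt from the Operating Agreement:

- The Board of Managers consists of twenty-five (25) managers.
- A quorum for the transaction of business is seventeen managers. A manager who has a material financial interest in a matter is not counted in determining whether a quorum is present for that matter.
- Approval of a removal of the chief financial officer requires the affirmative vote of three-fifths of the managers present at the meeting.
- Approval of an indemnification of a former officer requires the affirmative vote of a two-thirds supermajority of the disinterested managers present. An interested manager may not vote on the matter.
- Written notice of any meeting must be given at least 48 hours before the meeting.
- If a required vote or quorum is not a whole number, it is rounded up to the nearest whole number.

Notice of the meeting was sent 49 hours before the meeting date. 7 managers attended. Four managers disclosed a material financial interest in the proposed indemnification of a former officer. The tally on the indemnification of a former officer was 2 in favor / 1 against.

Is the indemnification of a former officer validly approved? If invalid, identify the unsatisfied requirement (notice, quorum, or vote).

Invalid — quorum requirement not satisfied.

Notice: 49 hours given; 48 required (49 ≥ 48). Satisfied.
Quorum: 7 present, but the 4 interested managers do not count, leaving 3. Quorum is 17. Not satisfied.
Vote: the indemnification of a former officer requires two-thirds of the disinterested managers present (7 − 4 = 3). 2/3 of 3 = 2, so 2 affirmative votes are needed; 2 voted in favor. Satisfied. (Moot — without a quorum no business can be validly transacted.)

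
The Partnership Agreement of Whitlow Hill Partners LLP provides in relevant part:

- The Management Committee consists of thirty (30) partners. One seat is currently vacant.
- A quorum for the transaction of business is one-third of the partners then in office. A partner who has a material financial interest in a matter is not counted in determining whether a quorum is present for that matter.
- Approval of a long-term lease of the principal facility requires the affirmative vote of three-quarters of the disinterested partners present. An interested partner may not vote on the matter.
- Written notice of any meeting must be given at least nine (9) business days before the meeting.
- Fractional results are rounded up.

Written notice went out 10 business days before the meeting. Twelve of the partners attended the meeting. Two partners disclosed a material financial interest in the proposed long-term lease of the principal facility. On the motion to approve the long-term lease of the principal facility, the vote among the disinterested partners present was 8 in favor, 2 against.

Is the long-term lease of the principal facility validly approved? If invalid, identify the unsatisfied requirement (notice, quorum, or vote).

Notice: 10 business days given; 9 required (10 ≥ 9). Satisfied.
Quorum: 12 present, but the 2 interested partners do not count, leaving 10. Quorum is 10. Satisfied.
Vote: the long-term lease of the principal facility requires three-fourths of the disinterested partners present (12 − 2 = 10). 3/4 of 10 = 7.50, rounded up to 8, so 8 affirmative votes are needed; 8 voted in favor. Satisfied.

Valid — all requirements satisfied.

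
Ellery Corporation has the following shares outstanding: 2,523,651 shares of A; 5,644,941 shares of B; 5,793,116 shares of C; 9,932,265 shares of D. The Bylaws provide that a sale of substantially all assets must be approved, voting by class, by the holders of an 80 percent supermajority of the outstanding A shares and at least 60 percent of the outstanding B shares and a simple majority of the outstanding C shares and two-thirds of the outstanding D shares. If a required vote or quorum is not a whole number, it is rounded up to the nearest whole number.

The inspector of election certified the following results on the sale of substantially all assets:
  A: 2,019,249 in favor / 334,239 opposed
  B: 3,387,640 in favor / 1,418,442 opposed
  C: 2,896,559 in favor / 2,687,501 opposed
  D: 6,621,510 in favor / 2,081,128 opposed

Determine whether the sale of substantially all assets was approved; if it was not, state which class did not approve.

Approved — every class gave the required vote.

A: 4/5 of 2523651 = 2018920.80, rounded up to 2018921; 2,018,921 required, 2,019,249 in favor — approved.
B: 3/5 of 5644941 = 3386964.60, rounded up to 3386965; 3,386,965 required, 3,387,640 in favor — approved.
C: a majority of 5793116 is 2896559; 2,896,559 required, 2,896,559 in favor — approved.
D: 2/3 of 9932265 = 6621510; 6,621,510 required, 6,621,510 in favor — approved.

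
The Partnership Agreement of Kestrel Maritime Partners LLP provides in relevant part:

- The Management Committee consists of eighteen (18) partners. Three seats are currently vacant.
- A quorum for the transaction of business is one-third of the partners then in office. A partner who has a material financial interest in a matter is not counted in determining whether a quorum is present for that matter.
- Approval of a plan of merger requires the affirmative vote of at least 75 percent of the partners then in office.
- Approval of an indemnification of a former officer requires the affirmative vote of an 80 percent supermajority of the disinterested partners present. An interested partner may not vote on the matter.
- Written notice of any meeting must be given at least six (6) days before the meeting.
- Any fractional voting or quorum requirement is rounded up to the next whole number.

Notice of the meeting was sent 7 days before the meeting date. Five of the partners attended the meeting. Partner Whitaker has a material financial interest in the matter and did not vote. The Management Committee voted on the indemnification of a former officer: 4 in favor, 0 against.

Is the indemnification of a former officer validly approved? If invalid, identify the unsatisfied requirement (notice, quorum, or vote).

Notice: 7 days given; 6 required (7 ≥ 6). Satisfied.
Quorum: 5 present, but the 1 interested partner does not count, leaving 4. Quorum is 5. Not satisfied.
Vote: the indemnification of a former officer requires four-fifths of the disinterested partners present (5 − 1 = 4). 4/5 of 4 = 3.20, rounded up to 4, so 4 affirmative votes are needed; 4 voted in favor. Satisfied. (Moot — without a quorum no business can be validly transacted.)

Invalid — quorum requirement not satisfied.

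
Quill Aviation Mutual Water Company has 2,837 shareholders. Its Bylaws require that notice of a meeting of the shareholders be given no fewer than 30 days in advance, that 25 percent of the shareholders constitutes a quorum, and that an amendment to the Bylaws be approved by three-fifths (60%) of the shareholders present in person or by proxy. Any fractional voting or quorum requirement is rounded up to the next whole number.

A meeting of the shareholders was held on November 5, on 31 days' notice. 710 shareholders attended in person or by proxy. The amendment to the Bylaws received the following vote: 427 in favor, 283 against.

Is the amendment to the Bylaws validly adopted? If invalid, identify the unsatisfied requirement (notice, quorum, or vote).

Valid — all requirements satisfied.

Notice: 31 days given; 30 required. Satisfied.
Quorum: 25% of 2,837 = 709.25, rounded up to 710; 710 present. Satisfied.
Vote: requires three-fifths of those present (710); 3/5 of 710 = 426, so 426 needed; 427 in favor. Satisfied.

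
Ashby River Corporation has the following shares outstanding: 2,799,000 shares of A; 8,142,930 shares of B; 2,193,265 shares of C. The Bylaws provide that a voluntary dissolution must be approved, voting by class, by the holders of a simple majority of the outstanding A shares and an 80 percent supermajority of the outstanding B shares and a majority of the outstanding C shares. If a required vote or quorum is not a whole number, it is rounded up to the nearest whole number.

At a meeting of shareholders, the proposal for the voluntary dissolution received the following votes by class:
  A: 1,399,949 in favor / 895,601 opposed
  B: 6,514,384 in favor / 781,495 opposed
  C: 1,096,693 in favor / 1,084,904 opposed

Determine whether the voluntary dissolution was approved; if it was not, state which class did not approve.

Approved — every class gave the required vote.

A: a majority of 2799000 is 1399501; 1,399,501 required, 1,399,949 in favor — approved.
B: 4/5 of 8142930 = 6514344; 6,514,344 required, 6,514,384 in favor — approved.
C: a majority of 2193265 is 1096633; 1,096,633 required, 1,096,693 in favor — approved.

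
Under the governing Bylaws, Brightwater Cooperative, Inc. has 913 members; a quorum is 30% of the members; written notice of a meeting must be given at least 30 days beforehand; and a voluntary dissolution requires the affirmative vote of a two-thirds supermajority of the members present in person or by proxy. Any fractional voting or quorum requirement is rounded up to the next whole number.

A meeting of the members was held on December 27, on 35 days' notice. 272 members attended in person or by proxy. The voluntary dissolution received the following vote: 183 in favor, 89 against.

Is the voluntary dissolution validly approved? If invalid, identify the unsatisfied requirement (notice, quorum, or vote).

Notice: 35 days given; 30 required. Satisfied.
Quorum: 30% of 913 = 273.90, rounded up to 274; 272 present. Not satisfied.
Vote: requires two-thirds of those present (272); 2/3 of 272 = 181.33, rounded up to 182, so 182 needed; 183 in favor. Satisfied.

Invalid — quorum requirement not satisfied.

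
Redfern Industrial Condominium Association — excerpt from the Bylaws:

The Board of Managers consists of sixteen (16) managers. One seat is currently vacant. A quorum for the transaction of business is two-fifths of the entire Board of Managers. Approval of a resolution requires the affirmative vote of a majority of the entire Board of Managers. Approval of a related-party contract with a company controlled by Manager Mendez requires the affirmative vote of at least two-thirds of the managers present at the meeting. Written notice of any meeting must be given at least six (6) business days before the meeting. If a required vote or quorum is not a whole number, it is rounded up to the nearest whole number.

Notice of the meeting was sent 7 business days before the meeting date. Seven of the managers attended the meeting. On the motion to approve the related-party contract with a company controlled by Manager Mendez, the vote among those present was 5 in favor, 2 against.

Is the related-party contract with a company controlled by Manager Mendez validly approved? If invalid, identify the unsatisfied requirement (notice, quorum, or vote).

Valid — all requirements satisfied.

Notice: 7 business days given; 6 required (7 ≥ 6). Satisfied.
Quorum: 7 present; quorum is 7. Satisfied.
Vote: the related-party contract with a company controlled by Manager Mendez requires two-thirds of the managers present (7). 2/3 of 7 = 4.67, rounded up to 5, so 5 affirmative votes are needed; 5 voted in favor. Satisfied.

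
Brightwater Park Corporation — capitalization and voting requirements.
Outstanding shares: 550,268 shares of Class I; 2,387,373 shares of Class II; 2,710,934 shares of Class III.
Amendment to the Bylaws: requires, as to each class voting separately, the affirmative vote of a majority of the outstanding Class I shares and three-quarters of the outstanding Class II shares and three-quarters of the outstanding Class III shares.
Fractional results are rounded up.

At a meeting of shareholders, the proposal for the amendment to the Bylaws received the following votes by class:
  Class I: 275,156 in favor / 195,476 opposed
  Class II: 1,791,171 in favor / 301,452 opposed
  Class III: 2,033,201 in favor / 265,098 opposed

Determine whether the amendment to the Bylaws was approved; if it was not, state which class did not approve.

Approved — every class gave the required vote.

Class I: a majority of 550268 is 275135; 275,135 required, 275,156 in favor — approved.
Class II: 3/4 of 2387373 = 1790529.75, rounded up to 1790530; 1,790,530 required, 1,791,171 in favor — approved.
Class III: 3/4 of 2710934 = 2033200.50, rounded up to 2033201; 2,033,201 required, 2,033,201 in favor — approved.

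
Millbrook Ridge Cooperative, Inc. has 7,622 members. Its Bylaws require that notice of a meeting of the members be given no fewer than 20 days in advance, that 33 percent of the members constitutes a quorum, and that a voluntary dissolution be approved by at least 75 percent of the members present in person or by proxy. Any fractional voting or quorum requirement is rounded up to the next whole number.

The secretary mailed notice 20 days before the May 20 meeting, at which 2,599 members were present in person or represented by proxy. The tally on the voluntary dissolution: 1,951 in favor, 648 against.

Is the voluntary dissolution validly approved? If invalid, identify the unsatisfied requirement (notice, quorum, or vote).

Valid — all requirements satisfied.

Notice: 20 days given; 20 required. Satisfied.
Quorum: 33% of 7,622 = 2,515.26, rounded up to 2,516; 2,599 present. Satisfied.
Vote: requires three-fourths of those present (2,599); 3/4 of 2599 = 1949.25, rounded up to 1950, so 1,950 needed; 1,951 in favor. Satisfied.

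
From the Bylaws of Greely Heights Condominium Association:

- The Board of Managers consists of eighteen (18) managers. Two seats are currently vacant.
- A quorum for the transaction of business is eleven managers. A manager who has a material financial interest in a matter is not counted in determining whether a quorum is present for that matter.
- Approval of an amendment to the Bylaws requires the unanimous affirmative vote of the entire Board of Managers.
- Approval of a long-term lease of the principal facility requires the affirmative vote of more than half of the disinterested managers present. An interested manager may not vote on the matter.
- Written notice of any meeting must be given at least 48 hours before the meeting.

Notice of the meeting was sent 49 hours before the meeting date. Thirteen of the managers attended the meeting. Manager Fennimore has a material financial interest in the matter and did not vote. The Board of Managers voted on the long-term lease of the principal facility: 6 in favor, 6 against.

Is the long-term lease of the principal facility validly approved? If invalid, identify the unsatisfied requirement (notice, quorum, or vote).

Notice: 49 hours given; 48 required (49 ≥ 48). Satisfied.
Quorum: 13 present, but the 1 interested manager does not count, leaving 12. Quorum is 11. Satisfied.
Vote: the long-term lease of the principal facility requires a majority of the disinterested managers present (13 − 1 = 12). A majority of 12 is 7, so 7 affirmative votes are needed; 6 voted in favor. Not satisfied.

Invalid — vote requirement not satisfied.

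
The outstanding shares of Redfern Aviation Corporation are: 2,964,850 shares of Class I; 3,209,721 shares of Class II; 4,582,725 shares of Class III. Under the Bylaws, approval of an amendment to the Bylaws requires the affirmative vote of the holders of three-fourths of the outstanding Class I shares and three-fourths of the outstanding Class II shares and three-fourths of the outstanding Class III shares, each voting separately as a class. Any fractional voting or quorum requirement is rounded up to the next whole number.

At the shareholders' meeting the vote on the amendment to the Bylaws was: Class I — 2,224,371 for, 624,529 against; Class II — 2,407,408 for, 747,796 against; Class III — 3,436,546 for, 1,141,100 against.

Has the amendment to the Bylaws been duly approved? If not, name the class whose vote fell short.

Not approved — the Class III shares did not give the required vote.

Class I: 3/4 of 2964850 = 2223637.50, rounded up to 2223638; 2,223,638 required, 2,224,371 in favor — approved.
Class II: 3/4 of 3209721 = 2407290.75, rounded up to 2407291; 2,407,291 required, 2,407,408 in favor — approved.
Class III: 3/4 of 4582725 = 3437043.75, rounded up to 3437044; 3,437,044 required, 3,436,546 in favor — not approved.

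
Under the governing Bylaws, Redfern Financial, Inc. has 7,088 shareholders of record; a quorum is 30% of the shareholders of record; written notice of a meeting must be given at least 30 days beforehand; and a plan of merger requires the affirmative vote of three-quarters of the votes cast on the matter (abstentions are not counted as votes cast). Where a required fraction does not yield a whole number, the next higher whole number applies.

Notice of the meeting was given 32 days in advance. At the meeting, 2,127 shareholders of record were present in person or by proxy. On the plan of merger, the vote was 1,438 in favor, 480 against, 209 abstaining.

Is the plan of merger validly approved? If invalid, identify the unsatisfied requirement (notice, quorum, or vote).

Invalid — vote requirement not satisfied.

Notice: 32 days given; 30 required. Satisfied.
Quorum: 30% of 7,088 = 2,126.40, rounded up to 2,127; 2,127 present. Satisfied.
Vote: requires three-fourths of the votes cast (2,127 − 209 abstaining = 1,918); 3/4 of 1918 = 1438.50, rounded up to 1439, so 1,439 needed; 1,438 in favor. Not satisfied.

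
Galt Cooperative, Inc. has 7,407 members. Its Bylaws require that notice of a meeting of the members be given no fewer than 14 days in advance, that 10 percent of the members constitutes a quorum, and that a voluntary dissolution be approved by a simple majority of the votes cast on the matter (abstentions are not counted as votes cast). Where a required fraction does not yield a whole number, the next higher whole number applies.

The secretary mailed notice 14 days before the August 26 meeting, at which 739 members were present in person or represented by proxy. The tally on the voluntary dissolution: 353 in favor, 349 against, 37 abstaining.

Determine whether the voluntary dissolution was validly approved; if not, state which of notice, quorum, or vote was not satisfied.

Notice: 14 days given; 14 required. Satisfied.
Quorum: 10% of 7,407 = 740.70, rounded up to 741; 739 present. Not satisfied.
Vote: requires a majority of the votes cast (739 − 37 abstaining = 702); a majority of 702 is 352, so 352 needed; 353 in favor. Satisfied.

Invalid — quorum requirement not satisfied.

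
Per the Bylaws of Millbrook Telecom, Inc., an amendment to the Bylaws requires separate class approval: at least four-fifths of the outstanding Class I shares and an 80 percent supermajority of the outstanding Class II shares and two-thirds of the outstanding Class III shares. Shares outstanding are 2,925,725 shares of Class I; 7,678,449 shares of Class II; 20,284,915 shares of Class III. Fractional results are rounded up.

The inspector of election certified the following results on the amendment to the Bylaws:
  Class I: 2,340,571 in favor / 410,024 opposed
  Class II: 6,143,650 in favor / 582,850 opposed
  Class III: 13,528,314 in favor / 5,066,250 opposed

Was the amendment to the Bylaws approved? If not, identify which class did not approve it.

Not approved — the Class I shares did not give the required vote.

Class I: 4/5 of 2925725 = 2340580; 2,340,580 required, 2,340,571 in favor — not approved.
Class II: 4/5 of 7678449 = 6142759.20, rounded up to 6142760; 6,142,760 required, 6,143,650 in favor — approved.
Class III: 2/3 of 20284915 = 13523276.67, rounded up to 13523277; 13,523,277 required, 13,528,314 in favor — approved.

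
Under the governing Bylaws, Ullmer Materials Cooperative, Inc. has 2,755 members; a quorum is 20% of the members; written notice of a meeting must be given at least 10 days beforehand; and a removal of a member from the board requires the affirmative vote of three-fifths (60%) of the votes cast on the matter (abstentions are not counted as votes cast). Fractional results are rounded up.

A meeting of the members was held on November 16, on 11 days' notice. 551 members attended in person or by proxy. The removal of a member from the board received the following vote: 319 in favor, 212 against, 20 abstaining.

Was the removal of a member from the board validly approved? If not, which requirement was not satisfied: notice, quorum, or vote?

Notice: 11 days given; 10 required. Satisfied.
Quorum: 20% of 2,755 = 551; 551 present. Satisfied.
Vote: requires three-fifths of the votes cast (551 − 20 abstaining = 531); 3/5 of 531 = 318.60, rounded up to 319, so 319 needed; 319 in favor. Satisfied.

Valid — all requirements satisfied.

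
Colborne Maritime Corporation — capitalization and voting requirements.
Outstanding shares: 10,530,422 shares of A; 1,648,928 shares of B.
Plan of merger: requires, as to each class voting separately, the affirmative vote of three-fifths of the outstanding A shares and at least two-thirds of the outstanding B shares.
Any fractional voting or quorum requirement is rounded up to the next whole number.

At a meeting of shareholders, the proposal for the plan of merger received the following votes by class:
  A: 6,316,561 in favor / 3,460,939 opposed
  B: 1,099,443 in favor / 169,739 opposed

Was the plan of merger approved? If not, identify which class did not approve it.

Not approved — the A shares did not give the required vote.

A: 3/5 of 10530422 = 6318253.20, rounded up to 6318254; 6,318,254 required, 6,316,561 in favor — not approved.
B: 2/3 of 1648928 = 1099285.33, rounded up to 1099286; 1,099,286 required, 1,099,443 in favor — approved.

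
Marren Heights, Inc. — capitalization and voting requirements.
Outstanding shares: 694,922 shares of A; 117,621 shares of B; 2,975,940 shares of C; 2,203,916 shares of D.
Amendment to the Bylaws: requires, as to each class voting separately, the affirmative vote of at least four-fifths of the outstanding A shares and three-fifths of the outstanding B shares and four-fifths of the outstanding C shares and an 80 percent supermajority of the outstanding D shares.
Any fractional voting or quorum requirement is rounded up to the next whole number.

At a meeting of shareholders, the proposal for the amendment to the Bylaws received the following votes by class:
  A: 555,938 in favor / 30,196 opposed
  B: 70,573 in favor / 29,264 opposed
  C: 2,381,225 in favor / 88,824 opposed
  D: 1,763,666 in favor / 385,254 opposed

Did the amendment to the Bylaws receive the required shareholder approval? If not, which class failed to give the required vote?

A: 4/5 of 694922 = 555937.60, rounded up to 555938; 555,938 required, 555,938 in favor — approved.
B: 3/5 of 117621 = 70572.60, rounded up to 70573; 70,573 required, 70,573 in favor — approved.
C: 4/5 of 2975940 = 2380752; 2,380,752 required, 2,381,225 in favor — approved.
D: 4/5 of 2203916 = 1763132.80, rounded up to 1763133; 1,763,133 required, 1,763,666 in favor — approved.

Approved — every class gave the required vote.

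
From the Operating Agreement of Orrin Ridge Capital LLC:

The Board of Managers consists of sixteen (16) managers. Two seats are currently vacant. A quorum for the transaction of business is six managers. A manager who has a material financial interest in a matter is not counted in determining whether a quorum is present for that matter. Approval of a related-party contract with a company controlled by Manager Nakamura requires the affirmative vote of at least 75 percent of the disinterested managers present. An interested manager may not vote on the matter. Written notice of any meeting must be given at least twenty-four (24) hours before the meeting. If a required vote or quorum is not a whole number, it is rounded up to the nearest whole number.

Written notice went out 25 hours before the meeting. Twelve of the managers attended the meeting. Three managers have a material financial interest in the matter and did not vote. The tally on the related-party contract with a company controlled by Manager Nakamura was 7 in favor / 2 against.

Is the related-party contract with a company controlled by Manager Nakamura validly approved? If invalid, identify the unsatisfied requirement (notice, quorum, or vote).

Valid — all requirements satisfied.

Notice: 25 hours given; 24 required (25 ≥ 24). Satisfied.
Quorum: 12 present, but the 3 interested managers do not count, leaving 9. Quorum is 6. Satisfied.
Vote: the related-party contract with a company controlled by Manager Nakamura requires three-fourths of the disinterested managers present (12 − 3 = 9). 3/4 of 9 = 6.75, rounded up to 7, so 7 affirmative votes are needed; 7 voted in favor. Satisfied.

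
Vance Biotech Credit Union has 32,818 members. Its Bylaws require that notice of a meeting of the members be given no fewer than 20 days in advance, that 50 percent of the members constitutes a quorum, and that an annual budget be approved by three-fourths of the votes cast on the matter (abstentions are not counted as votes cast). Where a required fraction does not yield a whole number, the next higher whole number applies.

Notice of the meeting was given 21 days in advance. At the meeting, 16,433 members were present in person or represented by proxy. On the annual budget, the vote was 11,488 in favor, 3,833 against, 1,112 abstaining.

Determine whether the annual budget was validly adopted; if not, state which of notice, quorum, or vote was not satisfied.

Invalid — vote requirement not satisfied.

Notice: 21 days given; 20 required. Satisfied.
Quorum: 50% of 32,818 = 16,409; 16,433 present. Satisfied.
Vote: requires three-fourths of the votes cast (16,433 − 1,112 abstaining = 15,321); 3/4 of 15321 = 11490.75, rounded up to 11491, so 11,491 needed; 11,488 in favor. Not satisfied.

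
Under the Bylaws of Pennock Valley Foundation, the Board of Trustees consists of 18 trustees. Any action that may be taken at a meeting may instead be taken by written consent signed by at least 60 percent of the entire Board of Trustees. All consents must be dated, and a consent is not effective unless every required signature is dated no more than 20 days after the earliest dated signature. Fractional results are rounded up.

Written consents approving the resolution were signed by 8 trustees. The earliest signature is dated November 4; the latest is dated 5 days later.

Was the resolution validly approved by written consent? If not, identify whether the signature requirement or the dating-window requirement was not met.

Not effective — insufficient signatures.

Signatures required: at least 60 percent of 18 — 3/5 of 18 = 10.80, rounded up to 11, so 11 needed; 8 signed. Insufficient.
Dating window: the latest signature is 5 days after the earliest; the limit is 20 days. Within the window.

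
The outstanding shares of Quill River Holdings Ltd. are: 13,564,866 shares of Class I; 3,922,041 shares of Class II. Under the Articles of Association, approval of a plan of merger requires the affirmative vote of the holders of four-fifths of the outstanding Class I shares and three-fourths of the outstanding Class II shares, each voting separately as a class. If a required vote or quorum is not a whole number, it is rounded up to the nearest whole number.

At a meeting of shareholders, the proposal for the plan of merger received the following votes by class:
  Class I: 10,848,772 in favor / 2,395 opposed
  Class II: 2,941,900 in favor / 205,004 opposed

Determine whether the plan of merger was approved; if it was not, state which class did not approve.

Class I: 4/5 of 13564866 = 10851892.80, rounded up to 10851893; 10,851,893 required, 10,848,772 in favor — not approved.
Class II: 3/4 of 3922041 = 2941530.75, rounded up to 2941531; 2,941,531 required, 2,941,900 in favor — approved.

Not approved — the Class I shares did not give the required vote.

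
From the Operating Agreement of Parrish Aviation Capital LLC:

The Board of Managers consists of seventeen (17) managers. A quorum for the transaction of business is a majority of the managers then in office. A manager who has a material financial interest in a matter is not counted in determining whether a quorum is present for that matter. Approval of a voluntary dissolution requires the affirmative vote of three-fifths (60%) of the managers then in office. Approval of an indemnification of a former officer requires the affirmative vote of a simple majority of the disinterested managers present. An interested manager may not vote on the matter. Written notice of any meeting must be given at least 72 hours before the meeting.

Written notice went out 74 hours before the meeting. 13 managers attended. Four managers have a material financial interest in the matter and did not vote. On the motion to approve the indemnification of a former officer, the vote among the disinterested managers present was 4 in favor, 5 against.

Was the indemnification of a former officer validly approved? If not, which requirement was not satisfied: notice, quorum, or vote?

Notice: 74 hours given; 72 required (74 ≥ 72). Satisfied.
Quorum: 13 present, but the 4 interested managers do not count, leaving 9. Quorum is 9. Satisfied.
Vote: the indemnification of a former officer requires a majority of the disinterested managers present (13 − 4 = 9). A majority of 9 is 5, so 5 affirmative votes are needed; 4 voted in favor. Not satisfied.

Invalid — vote requirement not satisfied.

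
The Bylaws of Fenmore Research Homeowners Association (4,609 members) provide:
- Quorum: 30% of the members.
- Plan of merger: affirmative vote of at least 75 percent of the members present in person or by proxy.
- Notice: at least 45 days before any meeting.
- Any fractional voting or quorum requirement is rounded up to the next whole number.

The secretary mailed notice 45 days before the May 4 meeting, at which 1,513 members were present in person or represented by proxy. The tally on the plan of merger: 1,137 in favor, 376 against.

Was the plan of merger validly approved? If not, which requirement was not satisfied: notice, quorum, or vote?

Notice: 45 days given; 45 required. Satisfied.
Quorum: 30% of 4,609 = 1,382.70, rounded up to 1,383; 1,513 present. Satisfied.
Vote: requires three-fourths of those present (1,513); 3/4 of 1513 = 1134.75, rounded up to 1135, so 1,135 needed; 1,137 in favor. Satisfied.

Valid — all requirements satisfied.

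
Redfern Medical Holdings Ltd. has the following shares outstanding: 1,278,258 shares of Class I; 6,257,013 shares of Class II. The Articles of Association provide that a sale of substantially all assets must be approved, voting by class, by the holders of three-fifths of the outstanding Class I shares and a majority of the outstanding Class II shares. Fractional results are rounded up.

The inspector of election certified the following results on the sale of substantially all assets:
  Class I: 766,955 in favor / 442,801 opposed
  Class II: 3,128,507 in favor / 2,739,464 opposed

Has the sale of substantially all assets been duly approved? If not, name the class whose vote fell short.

Class I: 3/5 of 1278258 = 766954.80, rounded up to 766955; 766,955 required, 766,955 in favor — approved.
Class II: a majority of 6257013 is 3128507; 3,128,507 required, 3,128,507 in favor — approved.

Approved — every class gave the required vote.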